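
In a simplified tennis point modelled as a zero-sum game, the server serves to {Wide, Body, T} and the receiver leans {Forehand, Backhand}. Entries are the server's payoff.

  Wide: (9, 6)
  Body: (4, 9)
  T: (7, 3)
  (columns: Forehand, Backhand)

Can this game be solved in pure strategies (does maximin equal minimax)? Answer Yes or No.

No

Row minima: Wide → 6, Body → 4, T → 3; maximin = 6.
Column maxima: Forehand → 9, Backhand → 9; minimax = 9.
6 ≠ 9, so no pure-strategy equilibrium exists.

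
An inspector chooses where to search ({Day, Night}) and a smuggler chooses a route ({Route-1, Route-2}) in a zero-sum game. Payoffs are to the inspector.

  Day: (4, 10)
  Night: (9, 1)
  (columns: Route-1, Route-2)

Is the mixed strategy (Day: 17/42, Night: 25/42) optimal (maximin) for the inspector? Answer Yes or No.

No

Against Route-1 this mix gives (17/42)·4 + (25/42)·9 = 293/42.
Against Route-2 this mix gives (17/42)·10 + (25/42)·1 = 65/14.
The smuggler will play Route-2, holding the inspector to 65/14. Shifting weight toward the row that does better against Route-2 would raise this floor (the equalizing mix achieves 43/7 against both Route-2 and Route-1), so the proposed strategy is not optimal.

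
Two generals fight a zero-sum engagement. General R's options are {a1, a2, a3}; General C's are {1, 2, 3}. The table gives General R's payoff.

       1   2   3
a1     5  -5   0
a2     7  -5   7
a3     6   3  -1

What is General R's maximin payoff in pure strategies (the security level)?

-1

Row minima: a1 → -5, a2 → -5, a3 → -1.
The best of these is -1.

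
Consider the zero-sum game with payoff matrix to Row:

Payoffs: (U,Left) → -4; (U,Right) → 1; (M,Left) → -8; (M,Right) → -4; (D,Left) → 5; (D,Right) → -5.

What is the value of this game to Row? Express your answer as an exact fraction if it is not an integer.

Row minima: U → -4, M → -8, D → -5; maximin = -4.
Column maxima: Left → 5, Right → 1; minimax = 1.
-4 ≠ 1, so there is no saddle point; optimal play is mixed.
M is strictly dominated by U, so Row never plays it.
On the remaining 2×2 (U, D vs Left, Right):
Let Row play U with probability p. Expected payoff against Left: (-4)p + 5(1−p) = −9p + 5; against Right: 1p + (-5)(1−p) = 6p − 5.
Setting these equal: −9p + 5 = 6p − 5 ⇒ −15p = -10 ⇒ p = 2/3, and the value is (-9)·(2/3) + 5 = -1.
For Column: with q = P(Left), equating U's and D's payoffs gives −5q + 1 = 10q − 5 ⇒ q = 2/5.

-1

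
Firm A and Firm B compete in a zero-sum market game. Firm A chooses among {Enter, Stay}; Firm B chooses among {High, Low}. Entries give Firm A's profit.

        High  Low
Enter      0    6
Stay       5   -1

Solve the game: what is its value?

5/2

Row minima: Enter → 0, Stay → -1; maximin = 0.
Column maxima: High → 5, Low → 6; minimax = 5.
0 ≠ 5, so there is no saddle point; optimal play is mixed.
Let Firm A play Enter with probability p. Expected payoff against High: 0p + 5(1−p) = −5p + 5; against Low: 6p + (-1)(1−p) = 7p − 1.
Setting these equal: −5p + 5 = 7p − 1 ⇒ −12p = -6 ⇒ p = 1/2, and the value is (-5)·(1/2) + 5 = 5/2.
For Firm B: with q = P(High), equating Enter's and Stay's payoffs gives −6q + 6 = 6q − 1 ⇒ q = 7/12.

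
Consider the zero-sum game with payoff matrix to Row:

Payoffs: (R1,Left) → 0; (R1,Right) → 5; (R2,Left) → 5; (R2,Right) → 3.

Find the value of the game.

25/7

Row minima: R1 → 0, R2 → 3; maximin = 3.
Column maxima: Left → 5, Right → 5; minimax = 5.
3 ≠ 5, so there is no saddle point; optimal play is mixed.
Let Row play R1 with probability p. Expected payoff against Left: 0p + 5(1−p) = −5p + 5; against Right: 5p + 3(1−p) = 2p + 3.
Setting these equal: −5p + 5 = 2p + 3 ⇒ −7p = -2 ⇒ p = 2/7, and the value is (-5)·(2/7) + 5 = 25/7.
For Column: with q = P(Left), equating R1's and R2's payoffs gives −5q + 5 = 2q + 3 ⇒ q = 2/7.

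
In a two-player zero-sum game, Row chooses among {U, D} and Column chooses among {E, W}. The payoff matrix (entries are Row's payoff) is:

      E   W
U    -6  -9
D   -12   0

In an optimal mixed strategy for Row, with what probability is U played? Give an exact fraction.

Row minima: U → -9, D → -12; maximin = -9.
Column maxima: E → -6, W → 0; minimax = -6.
-9 ≠ -6, so there is no saddle point; optimal play is mixed.
Let Row play U with probability p. Expected payoff against E: (-6)p + (-12)(1−p) = 6p − 12; against W: (-9)p + 0(1−p) = −9p.
Setting these equal: 6p − 12 = −9p ⇒ 15p = 12 ⇒ p = 4/5, and the value is (6)·(4/5) − 12 = -36/5.
For Column: with q = P(E), equating U's and D's payoffs gives 3q − 9 = −12q ⇒ q = 3/5.

4/5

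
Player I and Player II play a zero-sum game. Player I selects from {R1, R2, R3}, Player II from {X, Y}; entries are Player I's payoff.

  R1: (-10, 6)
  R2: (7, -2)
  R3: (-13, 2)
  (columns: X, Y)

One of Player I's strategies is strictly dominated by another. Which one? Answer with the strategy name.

R1 gives a strictly higher payoff than R3 against every column: -10 > -13, 6 > 2.
So R3 is strictly dominated and Player I never plays it.

R3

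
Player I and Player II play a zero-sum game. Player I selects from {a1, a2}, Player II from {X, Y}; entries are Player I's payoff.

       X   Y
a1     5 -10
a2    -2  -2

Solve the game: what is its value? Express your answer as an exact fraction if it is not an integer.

Row minima: a1 → -10, a2 → -2; maximin = -2.
Column maxima: X → 5, Y → -2; minimax = -2.
Since maximin = minimax = -2, there is a saddle point and the value is -2.

-2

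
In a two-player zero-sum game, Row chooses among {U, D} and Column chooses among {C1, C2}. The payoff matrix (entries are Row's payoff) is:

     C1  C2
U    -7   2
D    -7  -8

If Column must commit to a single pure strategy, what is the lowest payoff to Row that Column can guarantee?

Column maxima: C1 → -7, C2 → 2.
The smallest of these is -7.

-7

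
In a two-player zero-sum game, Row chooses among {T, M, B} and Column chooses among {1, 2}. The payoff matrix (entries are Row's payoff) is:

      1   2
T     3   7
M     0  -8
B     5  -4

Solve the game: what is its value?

47/13

Row minima: T → 3, M → -8, B → -4; maximin = 3.
Column maxima: 1 → 5, 2 → 7; minimax = 5.
3 ≠ 5, so there is no saddle point; optimal play is mixed.
M is strictly dominated by T, so Row never plays it.
On the remaining 2×2 (T, B vs 1, 2):
Let Row play T with probability p. Expected payoff against 1: 3p + 5(1−p) = −2p + 5; against 2: 7p + (-4)(1−p) = 11p − 4.
Setting these equal: −2p + 5 = 11p − 4 ⇒ −13p = -9 ⇒ p = 9/13, and the value is (-2)·(9/13) + 5 = 47/13.
For Column: with q = P(1), equating T's and B's payoffs gives −4q + 7 = 9q − 4 ⇒ q = 11/13.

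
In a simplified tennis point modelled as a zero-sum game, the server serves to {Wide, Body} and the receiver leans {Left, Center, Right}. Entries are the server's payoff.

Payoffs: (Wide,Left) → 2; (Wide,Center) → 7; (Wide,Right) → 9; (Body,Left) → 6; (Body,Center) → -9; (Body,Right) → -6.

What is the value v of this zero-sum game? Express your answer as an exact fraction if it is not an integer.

Row minima: Wide → 2, Body → -9; maximin = 2.
Column maxima: Left → 6, Center → 7, Right → 9; minimax = 6.
2 ≠ 6, so there is no saddle point; optimal play is mixed.
Right is strictly dominated by Center (it gives the server strictly more in every row), so the receiver never plays it.
On the remaining 2×2 (Wide, Body vs Left, Center):
Let the server play Wide with probability p. Expected payoff against Left: 2p + 6(1−p) = −4p + 6; against Center: 7p + (-9)(1−p) = 16p − 9.
Setting these equal: −4p + 6 = 16p − 9 ⇒ −20p = -15 ⇒ p = 3/4, and the value is (-4)·(3/4) + 6 = 3.
For the receiver: with q = P(Left), equating Wide's and Body's payoffs gives −5q + 7 = 15q − 9 ⇒ q = 4/5.

3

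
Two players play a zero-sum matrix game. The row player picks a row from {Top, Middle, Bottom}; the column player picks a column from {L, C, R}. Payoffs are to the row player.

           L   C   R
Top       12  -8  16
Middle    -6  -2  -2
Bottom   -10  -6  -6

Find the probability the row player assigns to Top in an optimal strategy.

Row minima: Top → -8, Middle → -6, Bottom → -10; maximin = -6.
Column maxima: L → 12, C → -2, R → 16; minimax = -2.
-6 ≠ -2, so there is no saddle point; optimal play is mixed.
Bottom is strictly dominated by Middle, so the row player never plays it.
R is strictly dominated by L (it gives the row player strictly more in every row), so the column player never plays it.
On the remaining 2×2 (Top, Middle vs L, C):
Let the row player play Top with probability p. Expected payoff against L: 12p + (-6)(1−p) = 18p − 6; against C: (-8)p + (-2)(1−p) = −6p − 2.
Setting these equal: 18p − 6 = −6p − 2 ⇒ 24p = 4 ⇒ p = 1/6, and the value is (18)·(1/6) − 6 = -3.
For the column player: with q = P(L), equating Top's and Middle's payoffs gives 20q − 8 = −4q − 2 ⇒ q = 1/4.

1/6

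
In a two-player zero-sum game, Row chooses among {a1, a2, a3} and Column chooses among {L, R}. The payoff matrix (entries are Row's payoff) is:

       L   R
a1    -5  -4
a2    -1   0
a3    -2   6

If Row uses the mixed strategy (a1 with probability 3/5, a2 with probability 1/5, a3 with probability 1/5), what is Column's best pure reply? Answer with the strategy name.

L

If Column plays L, Row's expected payoff is (3/5)·(-5) + (1/5)·(-1) + (1/5)·(-2) = -18/5.
If Column plays R, Row's expected payoff is (3/5)·(-4) + (1/5)·0 + (1/5)·6 = -6/5.
Column minimizes Row's payoff; the smallest is -18/5, so the best response is L.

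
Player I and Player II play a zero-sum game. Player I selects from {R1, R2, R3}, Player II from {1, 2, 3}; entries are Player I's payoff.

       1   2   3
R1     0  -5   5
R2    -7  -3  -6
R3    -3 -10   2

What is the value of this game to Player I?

-35/9

Row minima: R1 → -5, R2 → -7, R3 → -10; maximin = -5.
Column maxima: 1 → 0, 2 → -3, 3 → 5; minimax = -3.
-5 ≠ -3, so there is no saddle point; optimal play is mixed.
R3 is strictly dominated by R1, so Player I never plays it.
3 is strictly dominated by 1 (it gives Player I strictly more in every row), so Player II never plays it.
On the remaining 2×2 (R1, R2 vs 1, 2):
Let Player I play R1 with probability p. Expected payoff against 1: 0p + (-7)(1−p) = 7p − 7; against 2: (-5)p + (-3)(1−p) = −2p − 3.
Setting these equal: 7p − 7 = −2p − 3 ⇒ 9p = 4 ⇒ p = 4/9, and the value is (7)·(4/9) − 7 = -35/9.
For Player II: with q = P(1), equating R1's and R2's payoffs gives 5q − 5 = −4q − 3 ⇒ q = 2/9.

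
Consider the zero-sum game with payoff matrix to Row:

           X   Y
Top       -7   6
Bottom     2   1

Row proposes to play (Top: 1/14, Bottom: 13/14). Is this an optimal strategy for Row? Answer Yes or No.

Against X this mix gives (1/14)·(-7) + (13/14)·2 = 19/14.
Against Y this mix gives (1/14)·6 + (13/14)·1 = 19/14.
All of Column's active replies (X, Y) yield 19/14, and no column does worse for Row. The mix makes Column indifferent and guarantees 19/14, so it is optimal.

Yes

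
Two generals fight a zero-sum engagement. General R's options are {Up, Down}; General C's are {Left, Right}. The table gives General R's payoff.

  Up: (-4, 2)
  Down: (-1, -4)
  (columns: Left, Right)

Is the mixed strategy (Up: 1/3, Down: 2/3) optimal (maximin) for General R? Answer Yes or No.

Against Left this mix gives (1/3)·(-4) + (2/3)·(-1) = -2.
Against Right this mix gives (1/3)·2 + (2/3)·(-4) = -2.
All of General C's active replies (Left, Right) yield -2, and no column does worse for General R. The mix makes General C indifferent and guarantees -2, so it is optimal.

Yes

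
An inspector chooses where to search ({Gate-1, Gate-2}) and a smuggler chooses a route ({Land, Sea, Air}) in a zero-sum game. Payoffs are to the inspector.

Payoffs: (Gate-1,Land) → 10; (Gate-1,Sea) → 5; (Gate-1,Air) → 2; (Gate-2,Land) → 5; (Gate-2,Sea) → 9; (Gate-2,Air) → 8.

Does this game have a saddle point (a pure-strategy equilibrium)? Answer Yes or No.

No

Row minima: Gate-1 → 2, Gate-2 → 5; maximin = 5.
Column maxima: Land → 10, Sea → 9, Air → 8; minimax = 8.
5 ≠ 8, so no pure-strategy equilibrium exists.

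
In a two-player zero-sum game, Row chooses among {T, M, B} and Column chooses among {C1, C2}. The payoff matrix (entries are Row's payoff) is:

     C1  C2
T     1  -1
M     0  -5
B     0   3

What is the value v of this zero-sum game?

Row minima: T → -1, M → -5, B → 0; maximin = 0.
Column maxima: C1 → 1, C2 → 3; minimax = 1.
0 ≠ 1, so there is no saddle point; optimal play is mixed.
M is strictly dominated by T, so Row never plays it.
On the remaining 2×2 (T, B vs C1, C2):
Let Row play T with probability p. Expected payoff against C1: 1p + 0(1−p) = p; against C2: (-1)p + 3(1−p) = −4p + 3.
Setting these equal: p = −4p + 3 ⇒ 5p = 3 ⇒ p = 3/5, and the value is (1)·(3/5) = 3/5.
For Column: with q = P(C1), equating T's and B's payoffs gives 2q − 1 = −3q + 3 ⇒ q = 4/5.

3/5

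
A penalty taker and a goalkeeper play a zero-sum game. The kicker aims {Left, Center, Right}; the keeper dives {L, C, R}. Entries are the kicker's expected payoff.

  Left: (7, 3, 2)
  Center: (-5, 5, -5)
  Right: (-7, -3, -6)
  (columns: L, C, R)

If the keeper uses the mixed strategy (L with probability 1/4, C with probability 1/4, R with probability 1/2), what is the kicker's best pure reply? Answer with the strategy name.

Left

Expected payoff of Left: (1/4)·7 + (1/4)·3 + (1/2)·2 = 7/2.
Expected payoff of Center: (1/4)·(-5) + (1/4)·5 + (1/2)·(-5) = -5/2.
Expected payoff of Right: (1/4)·(-7) + (1/4)·(-3) + (1/2)·(-6) = -11/2.
The largest is 7/2, so the kicker's best response is Left.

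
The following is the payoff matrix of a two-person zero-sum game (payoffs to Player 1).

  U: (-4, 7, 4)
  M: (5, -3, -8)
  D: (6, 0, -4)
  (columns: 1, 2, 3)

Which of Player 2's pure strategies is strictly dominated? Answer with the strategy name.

2

3 holds Player 1's payoff strictly below 2 in every row: 4 < 7, -8 < -3, -4 < 0.
So 2 is strictly dominated for Player 2.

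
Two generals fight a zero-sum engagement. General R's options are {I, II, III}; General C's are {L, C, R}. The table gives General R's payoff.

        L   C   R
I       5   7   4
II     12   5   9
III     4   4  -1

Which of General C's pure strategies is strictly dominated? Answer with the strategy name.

L

R holds General R's payoff strictly below L in every row: 4 < 5, 9 < 12, -1 < 4.
So L is strictly dominated for General C.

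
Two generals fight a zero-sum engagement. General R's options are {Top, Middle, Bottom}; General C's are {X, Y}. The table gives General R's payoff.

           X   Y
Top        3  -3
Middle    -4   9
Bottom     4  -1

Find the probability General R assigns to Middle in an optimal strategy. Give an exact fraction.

Row minima: Top → -3, Middle → -4, Bottom → -1; maximin = -1.
Column maxima: X → 4, Y → 9; minimax = 4.
-1 ≠ 4, so there is no saddle point; optimal play is mixed.
Top is strictly dominated by Bottom, so General R never plays it.
On the remaining 2×2 (Middle, Bottom vs X, Y):
Let General R play Middle with probability p. Expected payoff against X: (-4)p + 4(1−p) = −8p + 4; against Y: 9p + (-1)(1−p) = 10p − 1.
Setting these equal: −8p + 4 = 10p − 1 ⇒ −18p = -5 ⇒ p = 5/18, and the value is (-8)·(5/18) + 4 = 16/9.
For General C: with q = P(X), equating Middle's and Bottom's payoffs gives −13q + 9 = 5q − 1 ⇒ q = 5/9.

5/18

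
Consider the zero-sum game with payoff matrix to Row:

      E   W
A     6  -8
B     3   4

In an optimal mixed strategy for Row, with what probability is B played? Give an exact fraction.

Row minima: A → -8, B → 3; maximin = 3.
Column maxima: E → 6, W → 4; minimax = 4.
3 ≠ 4, so there is no saddle point; optimal play is mixed.
Let Row play A with probability p. Expected payoff against E: 6p + 3(1−p) = 3p + 3; against W: (-8)p + 4(1−p) = −12p + 4.
Setting these equal: 3p + 3 = −12p + 4 ⇒ 15p = 1 ⇒ p = 1/15, and the value is (3)·(1/15) + 3 = 16/5.
For Column: with q = P(E), equating A's and B's payoffs gives 14q − 8 = −q + 4 ⇒ q = 4/5.

14/15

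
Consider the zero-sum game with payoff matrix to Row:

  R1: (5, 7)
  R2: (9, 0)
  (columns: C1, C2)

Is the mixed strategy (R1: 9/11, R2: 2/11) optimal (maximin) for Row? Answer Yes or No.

Against C1 this mix gives (9/11)·5 + (2/11)·9 = 63/11.
Against C2 this mix gives (9/11)·7 + (2/11)·0 = 63/11.
All of Column's active replies (C1, C2) yield 63/11, and no column does worse for Row. The mix makes Column indifferent and guarantees 63/11, so it is optimal.

Yes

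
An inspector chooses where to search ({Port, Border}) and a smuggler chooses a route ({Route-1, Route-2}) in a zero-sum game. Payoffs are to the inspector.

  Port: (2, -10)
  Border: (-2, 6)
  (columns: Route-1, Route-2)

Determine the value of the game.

-2/5

Row minima: Port → -10, Border → -2; maximin = -2.
Column maxima: Route-1 → 2, Route-2 → 6; minimax = 2.
-2 ≠ 2, so there is no saddle point; optimal play is mixed.
Let the inspector play Port with probability p. Expected payoff against Route-1: 2p + (-2)(1−p) = 4p − 2; against Route-2: (-10)p + 6(1−p) = −16p + 6.
Setting these equal: 4p − 2 = −16p + 6 ⇒ 20p = 8 ⇒ p = 2/5, and the value is (4)·(2/5) − 2 = -2/5.
For the smuggler: with q = P(Route-1), equating Port's and Border's payoffs gives 12q − 10 = −8q + 6 ⇒ q = 4/5.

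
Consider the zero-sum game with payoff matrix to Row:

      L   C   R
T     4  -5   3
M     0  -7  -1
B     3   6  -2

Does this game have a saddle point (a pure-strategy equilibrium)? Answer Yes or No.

No

Row minima: T → -5, M → -7, B → -2; maximin = -2.
Column maxima: L → 4, C → 6, R → 3; minimax = 3.
-2 ≠ 3, so no pure-strategy equilibrium exists.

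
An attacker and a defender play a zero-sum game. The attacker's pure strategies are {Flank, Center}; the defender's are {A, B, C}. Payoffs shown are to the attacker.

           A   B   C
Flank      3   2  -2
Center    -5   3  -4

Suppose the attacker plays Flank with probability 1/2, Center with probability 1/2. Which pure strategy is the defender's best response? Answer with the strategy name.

If the defender plays A, the attacker's expected payoff is (1/2)·3 + (1/2)·(-5) = -1.
If the defender plays B, the attacker's expected payoff is (1/2)·2 + (1/2)·3 = 5/2.
If the defender plays C, the attacker's expected payoff is (1/2)·(-2) + (1/2)·(-4) = -3.
The defender minimizes the attacker's payoff; the smallest is -3, so the best response is C.

C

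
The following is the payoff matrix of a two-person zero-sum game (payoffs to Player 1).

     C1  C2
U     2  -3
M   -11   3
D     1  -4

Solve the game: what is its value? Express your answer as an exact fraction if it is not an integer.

Row minima: U → -3, M → -11, D → -4; maximin = -3.
Column maxima: C1 → 2, C2 → 3; minimax = 2.
-3 ≠ 2, so there is no saddle point; optimal play is mixed.
D is strictly dominated by U, so Player 1 never plays it.
On the remaining 2×2 (U, M vs C1, C2):
Let Player 1 play U with probability p. Expected payoff against C1: 2p + (-11)(1−p) = 13p − 11; against C2: (-3)p + 3(1−p) = −6p + 3.
Setting these equal: 13p − 11 = −6p + 3 ⇒ 19p = 14 ⇒ p = 14/19, and the value is (13)·(14/19) − 11 = -27/19.
For Player 2: with q = P(C1), equating U's and M's payoffs gives 5q − 3 = −14q + 3 ⇒ q = 6/19.

-27/19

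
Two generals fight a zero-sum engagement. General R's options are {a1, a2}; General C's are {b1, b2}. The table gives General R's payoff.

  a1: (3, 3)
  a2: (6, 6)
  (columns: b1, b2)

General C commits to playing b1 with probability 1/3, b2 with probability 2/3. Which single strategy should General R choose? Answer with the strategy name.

a2

Expected payoff of a1: (1/3)·3 + (2/3)·3 = 3.
Expected payoff of a2: (1/3)·6 + (2/3)·6 = 6.
The largest is 6, so General R's best response is a2.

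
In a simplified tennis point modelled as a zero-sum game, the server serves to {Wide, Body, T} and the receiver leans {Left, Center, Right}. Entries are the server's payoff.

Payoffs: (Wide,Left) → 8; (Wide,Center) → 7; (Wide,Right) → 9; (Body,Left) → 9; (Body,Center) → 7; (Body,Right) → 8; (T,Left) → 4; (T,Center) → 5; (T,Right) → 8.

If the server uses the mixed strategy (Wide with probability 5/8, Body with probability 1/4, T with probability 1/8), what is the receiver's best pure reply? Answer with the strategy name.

Center

If the receiver plays Left, the server's expected payoff is (5/8)·8 + (1/4)·9 + (1/8)·4 = 31/4.
If the receiver plays Center, the server's expected payoff is (5/8)·7 + (1/4)·7 + (1/8)·5 = 27/4.
If the receiver plays Right, the server's expected payoff is (5/8)·9 + (1/4)·8 + (1/8)·8 = 69/8.
The receiver minimizes the server's payoff; the smallest is 27/4, so the best response is Center.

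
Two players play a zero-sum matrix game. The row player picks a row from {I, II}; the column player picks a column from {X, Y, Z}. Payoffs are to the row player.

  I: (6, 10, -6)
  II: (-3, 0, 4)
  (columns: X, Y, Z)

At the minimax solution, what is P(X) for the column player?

10/19

Row minima: I → -6, II → -3; maximin = -3.
Column maxima: X → 6, Y → 10, Z → 4; minimax = 4.
-3 ≠ 4, so there is no saddle point; optimal play is mixed.
Y is strictly dominated by X (it gives the row player strictly more in every row), so the column player never plays it.
On the remaining 2×2 (I, II vs X, Z):
Let the row player play I with probability p. Expected payoff against X: 6p + (-3)(1−p) = 9p − 3; against Z: (-6)p + 4(1−p) = −10p + 4.
Setting these equal: 9p − 3 = −10p + 4 ⇒ 19p = 7 ⇒ p = 7/19, and the value is (9)·(7/19) − 3 = 6/19.
For the column player: with q = P(X), equating I's and II's payoffs gives 12q − 6 = −7q + 4 ⇒ q = 10/19.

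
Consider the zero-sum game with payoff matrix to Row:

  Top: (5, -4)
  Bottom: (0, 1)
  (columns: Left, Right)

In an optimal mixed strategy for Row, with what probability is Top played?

1/10

Row minima: Top → -4, Bottom → 0; maximin = 0.
Column maxima: Left → 5, Right → 1; minimax = 1.
0 ≠ 1, so there is no saddle point; optimal play is mixed.
Let Row play Top with probability p. Expected payoff against Left: 5p + 0(1−p) = 5p; against Right: (-4)p + 1(1−p) = −5p + 1.
Setting these equal: 5p = −5p + 1 ⇒ 10p = 1 ⇒ p = 1/10, and the value is (5)·(1/10) = 1/2.
For Column: with q = P(Left), equating Top's and Bottom's payoffs gives 9q − 4 = −q + 1 ⇒ q = 1/2.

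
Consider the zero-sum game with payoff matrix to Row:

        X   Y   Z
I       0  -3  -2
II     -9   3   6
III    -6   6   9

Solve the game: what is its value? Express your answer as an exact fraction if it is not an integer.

Row minima: I → -3, II → -9, III → -6; maximin = -3.
Column maxima: X → 0, Y → 6, Z → 9; minimax = 0.
-3 ≠ 0, so there is no saddle point; optimal play is mixed.
II is strictly dominated by III, so Row never plays it.
Z is strictly dominated by Y (it gives Row strictly more in every row), so Column never plays it.
On the remaining 2×2 (I, III vs X, Y):
Let Row play I with probability p. Expected payoff against X: 0p + (-6)(1−p) = 6p − 6; against Y: (-3)p + 6(1−p) = −9p + 6.
Setting these equal: 6p − 6 = −9p + 6 ⇒ 15p = 12 ⇒ p = 4/5, and the value is (6)·(4/5) − 6 = -6/5.
For Column: with q = P(X), equating I's and III's payoffs gives 3q − 3 = −12q + 6 ⇒ q = 3/5.

-6/5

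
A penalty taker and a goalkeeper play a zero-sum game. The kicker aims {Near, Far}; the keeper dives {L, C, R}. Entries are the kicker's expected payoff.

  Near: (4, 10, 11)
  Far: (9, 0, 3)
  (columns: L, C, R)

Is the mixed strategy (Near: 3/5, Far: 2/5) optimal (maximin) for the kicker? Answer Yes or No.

Yes

Against L this mix gives (3/5)·4 + (2/5)·9 = 6.
Against C this mix gives (3/5)·10 + (2/5)·0 = 6.
Against R this mix gives (3/5)·11 + (2/5)·3 = 39/5.
All of the keeper's active replies (L, C) yield 6, and no column does worse for the kicker. The mix makes the keeper indifferent and guarantees 6, so it is optimal.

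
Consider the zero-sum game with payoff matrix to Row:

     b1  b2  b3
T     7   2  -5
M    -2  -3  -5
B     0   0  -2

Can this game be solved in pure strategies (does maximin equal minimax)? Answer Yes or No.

Yes

Row minima: T → -5, M → -5, B → -2; maximin = -2.
Column maxima: b1 → 7, b2 → 2, b3 → -2; minimax = -2.
maximin = minimax = -2, so a saddle point exists.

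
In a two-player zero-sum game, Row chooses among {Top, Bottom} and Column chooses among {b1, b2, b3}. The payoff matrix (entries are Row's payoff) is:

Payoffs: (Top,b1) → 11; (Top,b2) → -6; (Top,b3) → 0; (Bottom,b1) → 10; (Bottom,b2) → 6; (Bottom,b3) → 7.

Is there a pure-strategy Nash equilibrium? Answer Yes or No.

Row minima: Top → -6, Bottom → 6; maximin = 6.
Column maxima: b1 → 11, b2 → 6, b3 → 7; minimax = 6.
maximin = minimax = 6, so a saddle point exists.

Yes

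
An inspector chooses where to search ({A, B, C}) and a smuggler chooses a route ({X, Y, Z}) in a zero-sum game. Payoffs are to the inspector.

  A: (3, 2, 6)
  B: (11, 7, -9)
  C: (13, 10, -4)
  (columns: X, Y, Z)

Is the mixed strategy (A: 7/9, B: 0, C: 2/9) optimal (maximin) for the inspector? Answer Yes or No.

Against X this mix gives (7/9)·3 + (2/9)·13 = 47/9.
Against Y this mix gives (7/9)·2 + (2/9)·10 = 34/9.
Against Z this mix gives (7/9)·6 + (2/9)·(-4) = 34/9.
All of the smuggler's active replies (Y, Z) yield 34/9, and no column does worse for the inspector. The mix makes the smuggler indifferent and guarantees 34/9, so it is optimal.

Yes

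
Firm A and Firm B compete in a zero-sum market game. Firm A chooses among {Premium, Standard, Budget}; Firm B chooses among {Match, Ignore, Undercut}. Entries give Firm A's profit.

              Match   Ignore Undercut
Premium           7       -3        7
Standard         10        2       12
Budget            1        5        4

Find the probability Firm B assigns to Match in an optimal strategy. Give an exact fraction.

1/4

Row minima: Premium → -3, Standard → 2, Budget → 1; maximin = 2.
Column maxima: Match → 10, Ignore → 5, Undercut → 12; minimax = 5.
2 ≠ 5, so there is no saddle point; optimal play is mixed.
Premium is strictly dominated by Standard, so Firm A never plays it.
With Premium eliminated, Undercut is strictly dominated by Match (it gives Firm A strictly more in every remaining row), so Firm B never plays it.
On the remaining 2×2 (Standard, Budget vs Match, Ignore):
Let Firm A play Standard with probability p. Expected payoff against Match: 10p + 1(1−p) = 9p + 1; against Ignore: 2p + 5(1−p) = −3p + 5.
Setting these equal: 9p + 1 = −3p + 5 ⇒ 12p = 4 ⇒ p = 1/3, and the value is (9)·(1/3) + 1 = 4.
For Firm B: with q = P(Match), equating Standard's and Budget's payoffs gives 8q + 2 = −4q + 5 ⇒ q = 1/4.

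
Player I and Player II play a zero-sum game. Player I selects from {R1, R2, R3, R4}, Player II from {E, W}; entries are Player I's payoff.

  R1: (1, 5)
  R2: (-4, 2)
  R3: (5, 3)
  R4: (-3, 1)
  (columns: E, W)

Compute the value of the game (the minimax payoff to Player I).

Row minima: R1 → 1, R2 → -4, R3 → 3, R4 → -3; maximin = 3.
Column maxima: E → 5, W → 5; minimax = 5.
3 ≠ 5, so there is no saddle point; optimal play is mixed.
R2 is strictly dominated by R1, so Player I never plays it.
R4 is strictly dominated by R1, so Player I never plays it.
On the remaining 2×2 (R1, R3 vs E, W):
Let Player I play R1 with probability p. Expected payoff against E: 1p + 5(1−p) = −4p + 5; against W: 5p + 3(1−p) = 2p + 3.
Setting these equal: −4p + 5 = 2p + 3 ⇒ −6p = -2 ⇒ p = 1/3, and the value is (-4)·(1/3) + 5 = 11/3.
For Player II: with q = P(E), equating R1's and R3's payoffs gives −4q + 5 = 2q + 3 ⇒ q = 1/3.

11/3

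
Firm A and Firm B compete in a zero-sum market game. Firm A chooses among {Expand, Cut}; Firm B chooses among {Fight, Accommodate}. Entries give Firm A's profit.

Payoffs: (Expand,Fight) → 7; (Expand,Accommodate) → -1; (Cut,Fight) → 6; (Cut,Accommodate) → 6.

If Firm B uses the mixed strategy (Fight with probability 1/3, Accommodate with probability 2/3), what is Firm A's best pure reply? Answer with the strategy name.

Cut

Expected payoff of Expand: (1/3)·7 + (2/3)·(-1) = 5/3.
Expected payoff of Cut: (1/3)·6 + (2/3)·6 = 6.
The largest is 6, so Firm A's best response is Cut.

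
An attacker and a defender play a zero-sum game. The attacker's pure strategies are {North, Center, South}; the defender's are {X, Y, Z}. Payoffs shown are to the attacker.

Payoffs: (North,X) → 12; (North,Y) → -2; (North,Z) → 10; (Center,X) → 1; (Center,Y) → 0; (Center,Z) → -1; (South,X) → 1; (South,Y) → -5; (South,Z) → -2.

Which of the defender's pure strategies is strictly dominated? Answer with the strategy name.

X

Y holds the attacker's payoff strictly below X in every row: -2 < 12, 0 < 1, -5 < 1.
So X is strictly dominated for the defender.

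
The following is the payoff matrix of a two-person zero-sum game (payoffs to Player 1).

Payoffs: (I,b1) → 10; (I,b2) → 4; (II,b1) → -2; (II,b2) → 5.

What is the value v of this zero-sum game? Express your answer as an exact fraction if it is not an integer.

58/13

Row minima: I → 4, II → -2; maximin = 4.
Column maxima: b1 → 10, b2 → 5; minimax = 5.
4 ≠ 5, so there is no saddle point; optimal play is mixed.
Let Player 1 play I with probability p. Expected payoff against b1: 10p + (-2)(1−p) = 12p − 2; against b2: 4p + 5(1−p) = −p + 5.
Setting these equal: 12p − 2 = −p + 5 ⇒ 13p = 7 ⇒ p = 7/13, and the value is (12)·(7/13) − 2 = 58/13.
For Player 2: with q = P(b1), equating I's and II's payoffs gives 6q + 4 = −7q + 5 ⇒ q = 1/13.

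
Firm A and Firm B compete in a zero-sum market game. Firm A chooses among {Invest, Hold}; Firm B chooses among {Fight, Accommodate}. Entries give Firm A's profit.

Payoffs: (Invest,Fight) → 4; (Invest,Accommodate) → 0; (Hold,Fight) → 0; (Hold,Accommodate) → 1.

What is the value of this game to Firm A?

Row minima: Invest → 0, Hold → 0; maximin = 0.
Column maxima: Fight → 4, Accommodate → 1; minimax = 1.
0 ≠ 1, so there is no saddle point; optimal play is mixed.
Let Firm A play Invest with probability p. Expected payoff against Fight: 4p + 0(1−p) = 4p; against Accommodate: 0p + 1(1−p) = −p + 1.
Setting these equal: 4p = −p + 1 ⇒ 5p = 1 ⇒ p = 1/5, and the value is (4)·(1/5) = 4/5.
For Firm B: with q = P(Fight), equating Invest's and Hold's payoffs gives 4q = −q + 1 ⇒ q = 1/5.

4/5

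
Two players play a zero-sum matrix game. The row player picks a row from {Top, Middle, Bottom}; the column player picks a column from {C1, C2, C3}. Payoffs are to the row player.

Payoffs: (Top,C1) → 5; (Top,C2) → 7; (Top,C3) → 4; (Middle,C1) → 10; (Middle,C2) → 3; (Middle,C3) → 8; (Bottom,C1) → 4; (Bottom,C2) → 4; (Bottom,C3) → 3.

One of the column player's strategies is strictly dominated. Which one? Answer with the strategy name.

C1

C3 holds the row player's payoff strictly below C1 in every row: 4 < 5, 8 < 10, 3 < 4.
So C1 is strictly dominated for the column player.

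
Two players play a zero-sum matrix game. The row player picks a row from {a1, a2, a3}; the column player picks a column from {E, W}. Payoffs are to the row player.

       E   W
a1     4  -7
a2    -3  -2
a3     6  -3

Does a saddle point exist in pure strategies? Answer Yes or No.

Row minima: a1 → -7, a2 → -3, a3 → -3; maximin = -3.
Column maxima: E → 6, W → -2; minimax = -2.
-3 ≠ -2, so no pure-strategy equilibrium exists.

No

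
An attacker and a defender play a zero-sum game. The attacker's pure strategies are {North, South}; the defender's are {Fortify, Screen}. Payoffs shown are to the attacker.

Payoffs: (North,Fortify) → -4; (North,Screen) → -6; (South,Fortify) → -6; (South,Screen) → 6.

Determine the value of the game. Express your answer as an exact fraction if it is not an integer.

Row minima: North → -6, South → -6; maximin = -6.
Column maxima: Fortify → -4, Screen → 6; minimax = -4.
-6 ≠ -4, so there is no saddle point; optimal play is mixed.
Let the attacker play North with probability p. Expected payoff against Fortify: (-4)p + (-6)(1−p) = 2p − 6; against Screen: (-6)p + 6(1−p) = −12p + 6.
Setting these equal: 2p − 6 = −12p + 6 ⇒ 14p = 12 ⇒ p = 6/7, and the value is (2)·(6/7) − 6 = -30/7.
For the defender: with q = P(Fortify), equating North's and South's payoffs gives 2q − 6 = −12q + 6 ⇒ q = 6/7.

-30/7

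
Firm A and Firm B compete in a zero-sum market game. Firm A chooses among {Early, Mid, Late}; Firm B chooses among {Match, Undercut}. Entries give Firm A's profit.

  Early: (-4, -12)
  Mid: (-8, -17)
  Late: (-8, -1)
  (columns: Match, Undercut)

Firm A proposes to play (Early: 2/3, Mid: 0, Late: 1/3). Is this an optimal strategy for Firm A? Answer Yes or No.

No

Against Match this mix gives (2/3)·(-4) + (1/3)·(-8) = -16/3.
Against Undercut this mix gives (2/3)·(-12) + (1/3)·(-1) = -25/3.
Firm B will play Undercut, holding Firm A to -25/3. Shifting weight toward the row that does better against Undercut would raise this floor (the equalizing mix achieves -92/15 against both Undercut and Match), so the proposed strategy is not optimal.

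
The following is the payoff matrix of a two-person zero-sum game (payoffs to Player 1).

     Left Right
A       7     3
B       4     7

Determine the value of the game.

Row minima: A → 3, B → 4; maximin = 4.
Column maxima: Left → 7, Right → 7; minimax = 7.
4 ≠ 7, so there is no saddle point; optimal play is mixed.
Let Player 1 play A with probability p. Expected payoff against Left: 7p + 4(1−p) = 3p + 4; against Right: 3p + 7(1−p) = −4p + 7.
Setting these equal: 3p + 4 = −4p + 7 ⇒ 7p = 3 ⇒ p = 3/7, and the value is (3)·(3/7) + 4 = 37/7.
For Player 2: with q = P(Left), equating A's and B's payoffs gives 4q + 3 = −3q + 7 ⇒ q = 4/7.

37/7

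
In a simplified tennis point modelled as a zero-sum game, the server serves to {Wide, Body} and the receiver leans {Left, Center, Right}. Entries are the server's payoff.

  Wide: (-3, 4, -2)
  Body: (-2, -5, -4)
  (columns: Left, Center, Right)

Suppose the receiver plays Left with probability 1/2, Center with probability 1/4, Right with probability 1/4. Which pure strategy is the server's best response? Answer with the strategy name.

Wide

Expected payoff of Wide: (1/2)·(-3) + (1/4)·4 + (1/4)·(-2) = -1.
Expected payoff of Body: (1/2)·(-2) + (1/4)·(-5) + (1/4)·(-4) = -13/4.
The largest is -1, so the server's best response is Wide.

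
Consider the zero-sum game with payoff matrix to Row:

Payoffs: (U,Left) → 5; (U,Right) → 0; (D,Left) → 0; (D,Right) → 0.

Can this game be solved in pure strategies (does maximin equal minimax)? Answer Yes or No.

Row minima: U → 0, D → 0; maximin = 0.
Column maxima: Left → 5, Right → 0; minimax = 0.
maximin = minimax = 0, so a saddle point exists.

Yes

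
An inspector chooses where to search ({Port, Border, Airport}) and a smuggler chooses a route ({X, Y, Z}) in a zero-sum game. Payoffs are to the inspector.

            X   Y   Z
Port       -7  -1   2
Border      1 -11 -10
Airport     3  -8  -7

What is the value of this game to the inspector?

-59/17

Row minima: Port → -7, Border → -11, Airport → -8; maximin = -7.
Column maxima: X → 3, Y → -1, Z → 2; minimax = -1.
-7 ≠ -1, so there is no saddle point; optimal play is mixed.
Border is strictly dominated by Airport, so the inspector never plays it.
Z is strictly dominated by Y (it gives the inspector strictly more in every row), so the smuggler never plays it.
On the remaining 2×2 (Port, Airport vs X, Y):
Let the inspector play Port with probability p. Expected payoff against X: (-7)p + 3(1−p) = −10p + 3; against Y: (-1)p + (-8)(1−p) = 7p − 8.
Setting these equal: −10p + 3 = 7p − 8 ⇒ −17p = -11 ⇒ p = 11/17, and the value is (-10)·(11/17) + 3 = -59/17.
For the smuggler: with q = P(X), equating Port's and Airport's payoffs gives −6q − 1 = 11q − 8 ⇒ q = 7/17.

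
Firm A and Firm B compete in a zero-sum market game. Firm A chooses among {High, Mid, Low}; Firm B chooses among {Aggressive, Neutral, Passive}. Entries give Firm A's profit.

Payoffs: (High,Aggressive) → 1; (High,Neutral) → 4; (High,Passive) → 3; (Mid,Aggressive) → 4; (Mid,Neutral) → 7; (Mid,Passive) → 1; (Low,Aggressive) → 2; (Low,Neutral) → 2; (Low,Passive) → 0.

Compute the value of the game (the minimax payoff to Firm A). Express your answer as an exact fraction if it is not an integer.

Row minima: High → 1, Mid → 1, Low → 0; maximin = 1.
Column maxima: Aggressive → 4, Neutral → 7, Passive → 3; minimax = 3.
1 ≠ 3, so there is no saddle point; optimal play is mixed.
Low is strictly dominated by Mid, so Firm A never plays it.
With Low eliminated, Neutral is strictly dominated by Aggressive (it gives Firm A strictly more in every remaining row), so Firm B never plays it.
On the remaining 2×2 (High, Mid vs Aggressive, Passive):
Let Firm A play High with probability p. Expected payoff against Aggressive: 1p + 4(1−p) = −3p + 4; against Passive: 3p + 1(1−p) = 2p + 1.
Setting these equal: −3p + 4 = 2p + 1 ⇒ −5p = -3 ⇒ p = 3/5, and the value is (-3)·(3/5) + 4 = 11/5.
For Firm B: with q = P(Aggressive), equating High's and Mid's payoffs gives −2q + 3 = 3q + 1 ⇒ q = 2/5.

11/5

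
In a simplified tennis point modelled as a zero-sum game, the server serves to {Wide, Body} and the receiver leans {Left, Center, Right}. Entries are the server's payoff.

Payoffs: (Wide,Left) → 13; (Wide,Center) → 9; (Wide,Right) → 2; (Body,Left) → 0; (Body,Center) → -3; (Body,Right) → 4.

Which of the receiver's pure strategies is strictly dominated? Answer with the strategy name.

Left

Center holds the server's payoff strictly below Left in every row: 9 < 13, -3 < 0.
So Left is strictly dominated for the receiver.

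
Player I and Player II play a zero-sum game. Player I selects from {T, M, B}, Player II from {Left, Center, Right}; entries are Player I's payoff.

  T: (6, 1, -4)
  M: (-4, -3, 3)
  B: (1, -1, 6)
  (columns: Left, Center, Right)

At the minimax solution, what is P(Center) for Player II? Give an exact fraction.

Row minima: T → -4, M → -4, B → -1; maximin = -1.
Column maxima: Left → 6, Center → 1, Right → 6; minimax = 1.
-1 ≠ 1, so there is no saddle point; optimal play is mixed.
M is strictly dominated by B, so Player I never plays it.
With M eliminated, Left is strictly dominated by Center (it gives Player I strictly more in every remaining row), so Player II never plays it.
On the remaining 2×2 (T, B vs Center, Right):
Let Player I play T with probability p. Expected payoff against Center: 1p + (-1)(1−p) = 2p − 1; against Right: (-4)p + 6(1−p) = −10p + 6.
Setting these equal: 2p − 1 = −10p + 6 ⇒ 12p = 7 ⇒ p = 7/12, and the value is (2)·(7/12) − 1 = 1/6.
For Player II: with q = P(Center), equating T's and B's payoffs gives 5q − 4 = −7q + 6 ⇒ q = 5/6.

5/6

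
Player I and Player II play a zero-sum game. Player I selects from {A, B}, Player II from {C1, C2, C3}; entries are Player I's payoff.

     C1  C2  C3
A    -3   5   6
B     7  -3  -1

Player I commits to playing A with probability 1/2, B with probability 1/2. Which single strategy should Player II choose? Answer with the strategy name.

C2

If Player II plays C1, Player I's expected payoff is (1/2)·(-3) + (1/2)·7 = 2.
If Player II plays C2, Player I's expected payoff is (1/2)·5 + (1/2)·(-3) = 1.
If Player II plays C3, Player I's expected payoff is (1/2)·6 + (1/2)·(-1) = 5/2.
Player II minimizes Player I's payoff; the smallest is 1, so the best response is C2.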